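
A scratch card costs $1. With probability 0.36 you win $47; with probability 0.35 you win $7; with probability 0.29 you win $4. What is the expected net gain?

E[payout] = 47·0.36 + 7·0.35 + 4·0.29
 = 16.92 + 2.45 + 1.16
 = 20.53
Net = 20.53 - 1 = 19.53

19.53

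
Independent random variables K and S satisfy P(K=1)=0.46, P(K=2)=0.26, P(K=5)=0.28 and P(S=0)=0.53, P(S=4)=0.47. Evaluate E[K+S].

4.26

E[K+S] = Σ_k Σ_s (k+s) · P(K=k)P(S=s)
 = 1·0.2438 + 5·0.2162 + 2·0.1378 + 6·0.1222 + 5·0.1484 + 9·0.1316
 = 0.2438 + 1.081 + 0.2756 + 0.7332 + 0.742 + 1.1844
 = 4.26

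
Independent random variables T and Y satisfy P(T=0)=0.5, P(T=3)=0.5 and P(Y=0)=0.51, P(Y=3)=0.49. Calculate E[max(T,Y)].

2.235

E[max(T,Y)] = Σ_t Σ_y max(t,y) · P(T=t)P(Y=y)
 = 0·0.255 + 3·0.245 + 3·0.255 + 3·0.245
 = 0 + 0.735 + 0.765 + 0.735
 = 2.235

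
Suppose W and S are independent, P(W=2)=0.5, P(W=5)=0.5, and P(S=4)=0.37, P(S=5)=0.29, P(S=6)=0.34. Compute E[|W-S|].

1.84

E[|W-S|] = Σ_w Σ_s |w-s| · P(W=w)P(S=s)
 = 2·0.185 + 3·0.145 + 4·0.17 + 1·0.185 + 0·0.145 + 1·0.17
 = 0.37 + 0.435 + 0.68 + 0.185 + 0 + 0.17
 = 1.84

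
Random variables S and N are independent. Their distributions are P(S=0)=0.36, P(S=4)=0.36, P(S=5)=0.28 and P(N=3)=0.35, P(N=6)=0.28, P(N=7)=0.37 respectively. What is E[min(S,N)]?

2.518

E[min(S,N)] = Σ_s Σ_n min(s,n) · P(S=s)P(N=n)
 = 0·0.126 + 0·0.1008 + 0·0.1332 + 3·0.126 + 4·0.1008 + 4·0.1332 + 3·0.098 + 5·0.0784 + 5·0.1036
 = 0 + 0 + 0 + 0.378 + 0.4032 + 0.5328 + 0.294 + 0.392 + 0.518
 = 2.518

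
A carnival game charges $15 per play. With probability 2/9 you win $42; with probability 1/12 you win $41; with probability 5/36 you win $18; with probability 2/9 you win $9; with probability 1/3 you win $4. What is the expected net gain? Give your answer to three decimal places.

3.583

E[payout] = 42·2/9 + 41·1/12 + 18·5/36 + 9·2/9 + 4·1/3
 = 28/3 + 41/12 + 5/2 + 2 + 4/3
 = 223/12
Net = 223/12 - 15 = 43/12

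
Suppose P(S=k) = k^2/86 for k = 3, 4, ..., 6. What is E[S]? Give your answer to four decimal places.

E[S] = Σ s·P(S=s)
 = 3·9/86 + 4·8/43 + 5·25/86 + 6·18/43
 = 27/86 + 32/43 + 125/86 + 108/43
 = 216/43

5.0233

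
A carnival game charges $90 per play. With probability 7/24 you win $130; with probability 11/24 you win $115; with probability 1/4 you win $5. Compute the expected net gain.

E[payout] = 130·7/24 + 115·11/24 + 5·1/4
 = 455/12 + 1265/24 + 5/4
 = 735/8
Net = 735/8 - 90 = 15/8

1.875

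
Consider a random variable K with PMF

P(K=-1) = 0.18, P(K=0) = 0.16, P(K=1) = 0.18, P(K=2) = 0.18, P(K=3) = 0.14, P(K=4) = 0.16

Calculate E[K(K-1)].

E[K(K-1)] = Σ k(k-1)·P(K=k)
 = 2·0.18 + 0·0.16 + 0·0.18 + 2·0.18 + 6·0.14 + 12·0.16
 = 0.36 + 0 + 0 + 0.36 + 0.84 + 1.92
 = 3.48

3.48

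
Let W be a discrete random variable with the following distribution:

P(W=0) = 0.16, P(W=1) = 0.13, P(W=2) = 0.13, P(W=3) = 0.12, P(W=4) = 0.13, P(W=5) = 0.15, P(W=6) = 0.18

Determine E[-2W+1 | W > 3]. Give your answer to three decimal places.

-9.217

P(W > 3) = 0.13 + 0.15 + 0.18 = 0.46.
E[-2W+1 | W > 3] = [(-7)·0.13 + (-9)·0.15 + (-11)·0.18] / 0.46
 = -4.24 / 0.46
 = -212/23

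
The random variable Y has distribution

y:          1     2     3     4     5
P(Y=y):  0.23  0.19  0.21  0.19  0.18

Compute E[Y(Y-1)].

E[Y(Y-1)] = Σ y(y-1)·P(Y=y)
 = 0·0.23 + 2·0.19 + 6·0.21 + 12·0.19 + 20·0.18
 = 0 + 0.38 + 1.26 + 2.28 + 3.6
 = 7.52

7.52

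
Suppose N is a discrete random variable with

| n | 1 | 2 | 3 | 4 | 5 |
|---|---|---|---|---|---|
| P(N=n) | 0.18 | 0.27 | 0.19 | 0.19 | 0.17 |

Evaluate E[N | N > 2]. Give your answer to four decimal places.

3.9636

P(N > 2) = 0.19 + 0.19 + 0.17 = 0.55.
E[N | N > 2] = [3·0.19 + 4·0.19 + 5·0.17] / 0.55
 = 2.18 / 0.55
 = 218/55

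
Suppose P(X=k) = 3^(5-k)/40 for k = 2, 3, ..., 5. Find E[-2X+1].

-3.9

E[-2X+1] = Σ (-2x+1)·P(X=x)
 = (-3)·27/40 + (-5)·9/40 + (-7)·3/40 + (-9)·1/40
 = (-81/40) + (-9/8) + (-21/40) + (-9/40)
 = -39/10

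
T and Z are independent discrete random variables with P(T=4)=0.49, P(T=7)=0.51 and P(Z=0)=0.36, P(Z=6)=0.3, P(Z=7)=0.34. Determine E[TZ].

E[TZ] = Σ_t Σ_z tz · P(T=t)P(Z=z)
 = 0·0.1764 + 24·0.147 + 28·0.1666 + 0·0.1836 + 42·0.153 + 49·0.1734
 = 0 + 3.528 + 4.6648 + 0 + 6.426 + 8.4966
 = 23.1154

23.1154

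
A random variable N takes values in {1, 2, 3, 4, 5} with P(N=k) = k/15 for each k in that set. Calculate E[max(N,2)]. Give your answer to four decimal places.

E[max(N,2)] = Σ max(n,2)·P(N=n)
 = 2·1/15 + 2·2/15 + 3·1/5 + 4·4/15 + 5·1/3
 = 2/15 + 4/15 + 3/5 + 16/15 + 5/3
 = 56/15

3.7333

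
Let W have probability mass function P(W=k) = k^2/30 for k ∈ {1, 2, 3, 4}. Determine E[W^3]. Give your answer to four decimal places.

43.3333

E[W^3] = Σ w^3·P(W=w)
 = 1·1/30 + 8·2/15 + 27·3/10 + 64·8/15
 = 1/30 + 16/15 + 81/10 + 512/15
 = 130/3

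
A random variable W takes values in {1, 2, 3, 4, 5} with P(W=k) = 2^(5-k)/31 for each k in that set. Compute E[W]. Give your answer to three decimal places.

1.839

E[W] = Σ w·P(W=w)
 = 1·16/31 + 2·8/31 + 3·4/31 + 4·2/31 + 5·1/31
 = 16/31 + 16/31 + 12/31 + 8/31 + 5/31
 = 57/31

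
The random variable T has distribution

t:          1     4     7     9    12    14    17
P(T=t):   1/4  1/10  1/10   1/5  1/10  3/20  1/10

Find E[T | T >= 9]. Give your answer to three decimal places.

12.364

P(T >= 9) = 1/5 + 1/10 + 3/20 + 1/10 = 11/20.
E[T | T >= 9] = [9·1/5 + 12·1/10 + 14·3/20 + 17·1/10] / (11/20)
 = 34/5 / (11/20)
 = 136/11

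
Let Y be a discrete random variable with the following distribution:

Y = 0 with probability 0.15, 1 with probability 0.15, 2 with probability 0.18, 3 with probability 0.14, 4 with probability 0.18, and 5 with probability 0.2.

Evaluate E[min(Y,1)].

0.85

E[min(Y,1)] = Σ min(y,1)·P(Y=y)
 = 0·0.15 + 1·0.15 + 1·0.18 + 1·0.14 + 1·0.18 + 1·0.2
 = 0 + 0.15 + 0.18 + 0.14 + 0.18 + 0.2
 = 0.85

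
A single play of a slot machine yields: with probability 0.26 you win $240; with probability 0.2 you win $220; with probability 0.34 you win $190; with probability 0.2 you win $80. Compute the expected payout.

E[payout] = 240·0.26 + 220·0.2 + 190·0.34 + 80·0.2
 = 62.4 + 44 + 64.6 + 16
 = 187

187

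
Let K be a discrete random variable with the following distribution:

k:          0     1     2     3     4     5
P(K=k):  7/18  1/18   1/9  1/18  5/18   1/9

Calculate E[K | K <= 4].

P(K <= 4) = 7/18 + 1/18 + 1/9 + 1/18 + 5/18 = 8/9.
E[K | K <= 4] = [0·7/18 + 1·1/18 + 2·1/9 + 3·1/18 + 4·5/18] / (8/9)
 = 14/9 / (8/9)
 = 7/4

1.75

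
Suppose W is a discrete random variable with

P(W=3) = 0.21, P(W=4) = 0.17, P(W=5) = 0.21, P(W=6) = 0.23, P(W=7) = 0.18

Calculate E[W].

E[W] = Σ w·P(W=w)
 = 3·0.21 + 4·0.17 + 5·0.21 + 6·0.23 + 7·0.18
 = 0.63 + 0.68 + 1.05 + 1.38 + 1.26
 = 5

5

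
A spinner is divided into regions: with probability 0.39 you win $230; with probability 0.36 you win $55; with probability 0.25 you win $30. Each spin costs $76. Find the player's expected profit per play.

E[payout] = 230·0.39 + 55·0.36 + 30·0.25
 = 89.7 + 19.8 + 7.5
 = 117
Net = 117 - 76 = 41

41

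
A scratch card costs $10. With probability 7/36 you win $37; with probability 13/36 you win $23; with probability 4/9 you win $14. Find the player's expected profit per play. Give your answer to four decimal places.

11.7222

E[payout] = 37·7/36 + 23·13/36 + 14·4/9
 = 259/36 + 299/36 + 56/9
 = 391/18
Net = 391/18 - 10 = 211/18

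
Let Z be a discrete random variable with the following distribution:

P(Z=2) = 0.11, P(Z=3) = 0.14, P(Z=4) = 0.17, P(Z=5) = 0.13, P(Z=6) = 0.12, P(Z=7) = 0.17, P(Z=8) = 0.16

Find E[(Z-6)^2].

E[(Z-6)^2] = Σ (z-6)^2·P(Z=z)
 = 16·0.11 + 9·0.14 + 4·0.17 + 1·0.13 + 0·0.12 + 1·0.17 + 4·0.16
 = 1.76 + 1.26 + 0.68 + 0.13 + 0 + 0.17 + 0.64
 = 4.64

4.64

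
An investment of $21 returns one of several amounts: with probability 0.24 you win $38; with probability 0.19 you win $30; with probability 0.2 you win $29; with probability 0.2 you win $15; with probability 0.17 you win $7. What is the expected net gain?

3.81

E[payout] = 38·0.24 + 30·0.19 + 29·0.2 + 15·0.2 + 7·0.17
 = 9.12 + 5.7 + 5.8 + 3 + 1.19
 = 24.81
Net = 24.81 - 21 = 3.81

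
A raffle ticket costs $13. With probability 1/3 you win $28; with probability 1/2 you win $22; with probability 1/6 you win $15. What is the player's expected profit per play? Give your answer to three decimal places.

E[payout] = 28·1/3 + 22·1/2 + 15·1/6
 = 28/3 + 11 + 5/2
 = 137/6
Net = 137/6 - 13 = 59/6

9.833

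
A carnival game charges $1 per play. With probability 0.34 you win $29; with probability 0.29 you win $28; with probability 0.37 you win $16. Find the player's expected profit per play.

22.9

E[payout] = 29·0.34 + 28·0.29 + 16·0.37
 = 9.86 + 8.12 + 5.92
 = 23.9
Net = 23.9 - 1 = 22.9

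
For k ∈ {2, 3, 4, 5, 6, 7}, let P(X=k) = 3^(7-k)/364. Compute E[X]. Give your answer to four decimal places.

2.4918

E[X] = Σ x·P(X=x)
 = 2·243/364 + 3·81/364 + 4·27/364 + 5·9/364 + 6·3/364 + 7·1/364
 = 243/182 + 243/364 + 27/91 + 45/364 + 9/182 + 1/52
 = 907/364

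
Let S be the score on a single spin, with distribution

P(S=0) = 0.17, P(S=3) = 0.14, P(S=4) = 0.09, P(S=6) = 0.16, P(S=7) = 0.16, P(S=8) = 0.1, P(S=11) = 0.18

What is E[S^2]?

44.48

E[S^2] = Σ s^2·P(S=s)
 = 0·0.17 + 9·0.14 + 16·0.09 + 36·0.16 + 49·0.16 + 64·0.1 + 121·0.18
 = 0 + 1.26 + 1.44 + 5.76 + 7.84 + 6.4 + 21.78
 = 44.48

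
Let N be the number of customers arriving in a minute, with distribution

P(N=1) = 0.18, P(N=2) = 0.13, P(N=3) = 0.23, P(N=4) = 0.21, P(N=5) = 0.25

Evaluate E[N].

E[N] = Σ n·P(N=n)
 = 1·0.18 + 2·0.13 + 3·0.23 + 4·0.21 + 5·0.25
 = 0.18 + 0.26 + 0.69 + 0.84 + 1.25
 = 3.22

3.22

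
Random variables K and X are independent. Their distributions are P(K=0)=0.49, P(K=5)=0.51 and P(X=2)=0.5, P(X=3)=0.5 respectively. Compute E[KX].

6.375

E[KX] = Σ_k Σ_x kx · P(K=k)P(X=x)
 = 0·0.245 + 0·0.245 + 10·0.255 + 15·0.255
 = 0 + 0 + 2.55 + 3.825
 = 6.375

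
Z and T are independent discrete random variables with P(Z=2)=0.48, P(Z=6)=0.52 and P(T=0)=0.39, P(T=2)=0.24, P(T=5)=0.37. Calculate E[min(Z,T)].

1.7972

E[min(Z,T)] = Σ_z Σ_t min(z,t) · P(Z=z)P(T=t)
 = 0·0.1872 + 2·0.1152 + 2·0.1776 + 0·0.2028 + 2·0.1248 + 5·0.1924
 = 0 + 0.2304 + 0.3552 + 0 + 0.2496 + 0.962
 = 1.7972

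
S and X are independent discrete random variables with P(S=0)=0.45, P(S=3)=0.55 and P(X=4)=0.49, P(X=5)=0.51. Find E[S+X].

E[S+X] = Σ_s Σ_x (s+x) · P(S=s)P(X=x)
 = 4·0.2205 + 5·0.2295 + 7·0.2695 + 8·0.2805
 = 0.882 + 1.1475 + 1.8865 + 2.244
 = 6.16

6.16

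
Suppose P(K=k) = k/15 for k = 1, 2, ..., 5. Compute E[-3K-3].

E[-3K-3] = Σ (-3k-3)·P(K=k)
 = (-6)·1/15 + (-9)·2/15 + (-12)·1/5 + (-15)·4/15 + (-18)·1/3
 = (-2/5) + (-6/5) + (-12/5) + (-4) + (-6)
 = -14

-14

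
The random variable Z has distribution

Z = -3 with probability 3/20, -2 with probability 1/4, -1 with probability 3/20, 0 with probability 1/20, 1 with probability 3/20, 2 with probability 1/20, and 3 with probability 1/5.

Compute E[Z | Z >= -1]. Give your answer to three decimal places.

P(Z >= -1) = 3/20 + 1/20 + 3/20 + 1/20 + 1/5 = 3/5.
E[Z | Z >= -1] = [(-1)·3/20 + 0·1/20 + 1·3/20 + 2·1/20 + 3·1/5] / (3/5)
 = 7/10 / (3/5)
 = 7/6

1.167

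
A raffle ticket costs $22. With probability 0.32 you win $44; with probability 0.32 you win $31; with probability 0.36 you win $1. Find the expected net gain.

E[payout] = 44·0.32 + 31·0.32 + 1·0.36
 = 14.08 + 9.92 + 0.36
 = 24.36
Net = 24.36 - 22 = 2.36

2.36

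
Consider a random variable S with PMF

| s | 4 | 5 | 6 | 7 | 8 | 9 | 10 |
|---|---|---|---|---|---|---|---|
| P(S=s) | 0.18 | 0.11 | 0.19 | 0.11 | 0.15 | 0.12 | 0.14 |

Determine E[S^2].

51.18

E[S^2] = Σ s^2·P(S=s)
 = 16·0.18 + 25·0.11 + 36·0.19 + 49·0.11 + 64·0.15 + 81·0.12 + 100·0.14
 = 2.88 + 2.75 + 6.84 + 5.39 + 9.6 + 9.72 + 14
 = 51.18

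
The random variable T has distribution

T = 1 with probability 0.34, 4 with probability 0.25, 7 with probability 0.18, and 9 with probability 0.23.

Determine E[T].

4.67

E[T] = Σ t·P(T=t)
 = 1·0.34 + 4·0.25 + 7·0.18 + 9·0.23
 = 0.34 + 1 + 1.26 + 2.07
 = 4.67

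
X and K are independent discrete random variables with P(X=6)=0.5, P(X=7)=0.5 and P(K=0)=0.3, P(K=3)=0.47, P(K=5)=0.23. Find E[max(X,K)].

E[max(X,K)] = Σ_x Σ_k max(x,k) · P(X=x)P(K=k)
 = 6·0.15 + 6·0.235 + 6·0.115 + 7·0.15 + 7·0.235 + 7·0.115
 = 0.9 + 1.41 + 0.69 + 1.05 + 1.645 + 0.805
 = 6.5

6.5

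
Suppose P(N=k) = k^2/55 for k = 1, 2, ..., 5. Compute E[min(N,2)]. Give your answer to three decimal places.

1.982

E[min(N,2)] = Σ min(n,2)·P(N=n)
 = 1·1/55 + 2·4/55 + 2·9/55 + 2·16/55 + 2·5/11
 = 1/55 + 8/55 + 18/55 + 32/55 + 10/11
 = 109/55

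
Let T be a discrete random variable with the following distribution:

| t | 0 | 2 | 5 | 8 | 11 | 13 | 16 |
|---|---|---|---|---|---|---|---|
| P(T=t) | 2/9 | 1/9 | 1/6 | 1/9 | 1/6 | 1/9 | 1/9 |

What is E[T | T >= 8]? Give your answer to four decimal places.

P(T >= 8) = 1/9 + 1/6 + 1/9 + 1/9 = 1/2.
E[T | T >= 8] = [8·1/9 + 11·1/6 + 13·1/9 + 16·1/9] / (1/2)
 = 107/18 / (1/2)
 = 107/9

11.8889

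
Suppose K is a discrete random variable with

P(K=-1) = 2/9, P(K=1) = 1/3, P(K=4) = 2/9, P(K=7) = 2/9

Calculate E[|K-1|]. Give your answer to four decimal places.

2.4444

E[|K-1|] = Σ |k-1|·P(K=k)
 = 2·2/9 + 0·1/3 + 3·2/9 + 6·2/9
 = 4/9 + 0 + 2/3 + 4/3
 = 22/9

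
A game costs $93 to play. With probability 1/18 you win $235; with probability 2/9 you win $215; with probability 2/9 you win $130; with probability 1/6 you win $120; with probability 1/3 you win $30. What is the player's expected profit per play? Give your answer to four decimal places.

E[payout] = 235·1/18 + 215·2/9 + 130·2/9 + 120·1/6 + 30·1/3
 = 235/18 + 430/9 + 260/9 + 20 + 10
 = 2155/18
Net = 2155/18 - 93 = 481/18

26.7222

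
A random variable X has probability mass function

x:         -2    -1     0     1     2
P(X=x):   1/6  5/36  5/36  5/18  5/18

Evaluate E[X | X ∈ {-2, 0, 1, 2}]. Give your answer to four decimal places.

P(X ∈ {-2, 0, 1, 2}) = 1/6 + 5/36 + 5/18 + 5/18 = 31/36.
E[X | X ∈ {-2, 0, 1, 2}] = [(-2)·1/6 + 0·5/36 + 1·5/18 + 2·5/18] / (31/36)
 = 1/2 / (31/36)
 = 18/31

0.5806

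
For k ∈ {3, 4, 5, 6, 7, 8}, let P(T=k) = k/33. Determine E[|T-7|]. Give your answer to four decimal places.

1.4545

E[|T-7|] = Σ |t-7|·P(T=t)
 = 4·1/11 + 3·4/33 + 2·5/33 + 1·2/11 + 0·7/33 + 1·8/33
 = 4/11 + 4/11 + 10/33 + 2/11 + 0 + 8/33
 = 16/11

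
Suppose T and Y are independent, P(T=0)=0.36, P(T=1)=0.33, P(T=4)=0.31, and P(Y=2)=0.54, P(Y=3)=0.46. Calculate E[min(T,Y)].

1.0926

E[min(T,Y)] = Σ_t Σ_y min(t,y) · P(T=t)P(Y=y)
 = 0·0.1944 + 0·0.1656 + 1·0.1782 + 1·0.1518 + 2·0.1674 + 3·0.1426
 = 0 + 0 + 0.1782 + 0.1518 + 0.3348 + 0.4278
 = 1.0926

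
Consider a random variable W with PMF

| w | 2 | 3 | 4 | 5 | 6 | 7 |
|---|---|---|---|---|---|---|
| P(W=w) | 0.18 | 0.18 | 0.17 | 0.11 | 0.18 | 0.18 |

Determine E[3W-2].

11.41

E[3W-2] = Σ (3w-2)·P(W=w)
 = 4·0.18 + 7·0.18 + 10·0.17 + 13·0.11 + 16·0.18 + 19·0.18
 = 0.72 + 1.26 + 1.7 + 1.43 + 2.88 + 3.42
 = 11.41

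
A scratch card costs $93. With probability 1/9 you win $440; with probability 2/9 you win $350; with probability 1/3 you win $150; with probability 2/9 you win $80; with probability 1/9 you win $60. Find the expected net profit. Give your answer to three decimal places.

108.111

E[payout] = 440·1/9 + 350·2/9 + 150·1/3 + 80·2/9 + 60·1/9
 = 440/9 + 700/9 + 50 + 160/9 + 20/3
 = 1810/9
Net = 1810/9 - 93 = 973/9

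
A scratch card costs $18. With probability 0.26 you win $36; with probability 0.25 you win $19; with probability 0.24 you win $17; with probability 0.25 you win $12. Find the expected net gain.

3.19

E[payout] = 36·0.26 + 19·0.25 + 17·0.24 + 12·0.25
 = 9.36 + 4.75 + 4.08 + 3
 = 21.19
Net = 21.19 - 18 = 3.19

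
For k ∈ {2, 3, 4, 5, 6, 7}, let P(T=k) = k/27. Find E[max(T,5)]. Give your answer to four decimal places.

5.7407

E[max(T,5)] = Σ max(t,5)·P(T=t)
 = 5·2/27 + 5·1/9 + 5·4/27 + 5·5/27 + 6·2/9 + 7·7/27
 = 10/27 + 5/9 + 20/27 + 25/27 + 4/3 + 49/27
 = 155/27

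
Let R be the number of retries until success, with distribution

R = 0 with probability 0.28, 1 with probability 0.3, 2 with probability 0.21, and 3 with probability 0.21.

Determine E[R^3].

E[R^3] = Σ r^3·P(R=r)
 = 0·0.28 + 1·0.3 + 8·0.21 + 27·0.21
 = 0 + 0.3 + 1.68 + 5.67
 = 7.65

7.65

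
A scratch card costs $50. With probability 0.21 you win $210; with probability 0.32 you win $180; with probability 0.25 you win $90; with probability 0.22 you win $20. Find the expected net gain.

78.6

E[payout] = 210·0.21 + 180·0.32 + 90·0.25 + 20·0.22
 = 44.1 + 57.6 + 22.5 + 4.4
 = 128.6
Net = 128.6 - 50 = 78.6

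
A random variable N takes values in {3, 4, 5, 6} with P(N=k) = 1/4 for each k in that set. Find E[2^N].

30

E[2^N] = Σ 2^n·P(N=n)
 = 8·1/4 + 16·1/4 + 32·1/4 + 64·1/4
 = 2 + 4 + 8 + 16
 = 30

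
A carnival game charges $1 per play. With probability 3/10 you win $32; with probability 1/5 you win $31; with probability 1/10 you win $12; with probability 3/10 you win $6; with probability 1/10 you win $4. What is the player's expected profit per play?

E[payout] = 32·3/10 + 31·1/5 + 12·1/10 + 6·3/10 + 4·1/10
 = 48/5 + 31/5 + 6/5 + 9/5 + 2/5
 = 96/5
Net = 96/5 - 1 = 91/5

18.2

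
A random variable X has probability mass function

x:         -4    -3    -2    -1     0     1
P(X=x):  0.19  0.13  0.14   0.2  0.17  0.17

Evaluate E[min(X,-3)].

E[min(X,-3)] = Σ min(x,-3)·P(X=x)
 = (-4)·0.19 + (-3)·0.13 + (-3)·0.14 + (-3)·0.2 + (-3)·0.17 + (-3)·0.17
 = (-0.76) + (-0.39) + (-0.42) + (-0.6) + (-0.51) + (-0.51)
 = -3.19

-3.19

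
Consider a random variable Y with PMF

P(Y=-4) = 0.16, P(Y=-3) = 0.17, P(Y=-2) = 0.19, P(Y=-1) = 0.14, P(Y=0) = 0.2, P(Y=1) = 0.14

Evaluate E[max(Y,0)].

0.14

E[max(Y,0)] = Σ max(y,0)·P(Y=y)
 = 0·0.16 + 0·0.17 + 0·0.19 + 0·0.14 + 0·0.2 + 1·0.14
 = 0 + 0 + 0 + 0 + 0 + 0.14
 = 0.14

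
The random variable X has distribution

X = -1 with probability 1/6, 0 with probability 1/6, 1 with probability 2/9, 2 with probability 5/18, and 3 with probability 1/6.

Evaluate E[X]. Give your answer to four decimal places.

E[X] = Σ x·P(X=x)
 = (-1)·1/6 + 0·1/6 + 1·2/9 + 2·5/18 + 3·1/6
 = (-1/6) + 0 + 2/9 + 5/9 + 1/2
 = 10/9

1.1111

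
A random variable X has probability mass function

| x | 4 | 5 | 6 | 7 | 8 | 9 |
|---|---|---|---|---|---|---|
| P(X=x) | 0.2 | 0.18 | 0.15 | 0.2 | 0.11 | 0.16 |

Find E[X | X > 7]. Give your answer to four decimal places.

8.5926

P(X > 7) = 0.11 + 0.16 = 0.27.
E[X | X > 7] = [8·0.11 + 9·0.16] / 0.27
 = 2.32 / 0.27
 = 232/27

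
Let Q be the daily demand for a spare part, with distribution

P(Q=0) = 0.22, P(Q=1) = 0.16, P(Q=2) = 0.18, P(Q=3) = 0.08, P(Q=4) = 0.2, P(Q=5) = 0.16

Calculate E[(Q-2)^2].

3.36

E[(Q-2)^2] = Σ (q-2)^2·P(Q=q)
 = 4·0.22 + 1·0.16 + 0·0.18 + 1·0.08 + 4·0.2 + 9·0.16
 = 0.88 + 0.16 + 0 + 0.08 + 0.8 + 1.44
 = 3.36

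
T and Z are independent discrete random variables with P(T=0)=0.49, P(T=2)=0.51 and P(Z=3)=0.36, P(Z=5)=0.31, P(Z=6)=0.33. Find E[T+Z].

E[T+Z] = Σ_t Σ_z (t+z) · P(T=t)P(Z=z)
 = 3·0.1764 + 5·0.1519 + 6·0.1617 + 5·0.1836 + 7·0.1581 + 8·0.1683
 = 0.5292 + 0.7595 + 0.9702 + 0.918 + 1.1067 + 1.3464
 = 5.63

5.63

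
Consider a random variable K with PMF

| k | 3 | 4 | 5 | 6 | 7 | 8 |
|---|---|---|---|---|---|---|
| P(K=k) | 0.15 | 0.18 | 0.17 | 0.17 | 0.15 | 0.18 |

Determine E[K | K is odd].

5

P(K is odd) = 0.15 + 0.17 + 0.15 = 0.47.
E[K | K is odd] = [3·0.15 + 5·0.17 + 7·0.15] / 0.47
 = 2.35 / 0.47
 = 5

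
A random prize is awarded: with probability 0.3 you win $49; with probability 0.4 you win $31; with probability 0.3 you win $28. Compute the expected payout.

35.5

E[payout] = 49·0.3 + 31·0.4 + 28·0.3
 = 14.7 + 12.4 + 8.4
 = 35.5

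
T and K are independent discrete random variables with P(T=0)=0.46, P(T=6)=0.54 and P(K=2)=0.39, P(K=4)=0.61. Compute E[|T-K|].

E[|T-K|] = Σ_t Σ_k |t-k| · P(T=t)P(K=k)
 = 2·0.1794 + 4·0.2806 + 4·0.2106 + 2·0.3294
 = 0.3588 + 1.1224 + 0.8424 + 0.6588
 = 2.9824

2.9824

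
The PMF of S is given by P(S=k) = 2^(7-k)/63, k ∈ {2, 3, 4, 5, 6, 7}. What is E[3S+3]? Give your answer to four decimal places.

E[3S+3] = Σ (3s+3)·P(S=s)
 = 9·32/63 + 12·16/63 + 15·8/63 + 18·4/63 + 21·2/63 + 24·1/63
 = 32/7 + 64/21 + 40/21 + 8/7 + 2/3 + 8/21
 = 82/7

11.7143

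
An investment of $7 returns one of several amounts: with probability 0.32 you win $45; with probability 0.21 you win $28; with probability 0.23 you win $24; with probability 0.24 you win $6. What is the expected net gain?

20.24

E[payout] = 45·0.32 + 28·0.21 + 24·0.23 + 6·0.24
 = 14.4 + 5.88 + 5.52 + 1.44
 = 27.24
Net = 27.24 - 7 = 20.24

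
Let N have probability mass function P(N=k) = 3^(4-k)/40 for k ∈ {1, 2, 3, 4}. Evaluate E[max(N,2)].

E[max(N,2)] = Σ max(n,2)·P(N=n)
 = 2·27/40 + 2·9/40 + 3·3/40 + 4·1/40
 = 27/20 + 9/20 + 9/40 + 1/10
 = 17/8

2.125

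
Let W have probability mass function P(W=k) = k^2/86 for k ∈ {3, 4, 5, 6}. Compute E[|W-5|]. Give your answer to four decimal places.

E[|W-5|] = Σ |w-5|·P(W=w)
 = 2·9/86 + 1·8/43 + 0·25/86 + 1·18/43
 = 9/43 + 8/43 + 0 + 18/43
 = 35/43

0.8140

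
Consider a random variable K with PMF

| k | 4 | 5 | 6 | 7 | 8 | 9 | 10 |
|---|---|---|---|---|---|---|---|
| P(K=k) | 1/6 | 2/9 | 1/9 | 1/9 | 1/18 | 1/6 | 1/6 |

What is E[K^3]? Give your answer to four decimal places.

E[K^3] = Σ k^3·P(K=k)
 = 64·1/6 + 125·2/9 + 216·1/9 + 343·1/9 + 512·1/18 + 729·1/6 + 1000·1/6
 = 32/3 + 250/9 + 24 + 343/9 + 256/9 + 243/2 + 500/3
 = 2503/6

417.1667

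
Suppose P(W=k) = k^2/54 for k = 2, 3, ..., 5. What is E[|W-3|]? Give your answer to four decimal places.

E[|W-3|] = Σ |w-3|·P(W=w)
 = 1·2/27 + 0·1/6 + 1·8/27 + 2·25/54
 = 2/27 + 0 + 8/27 + 25/27
 = 35/27

1.2963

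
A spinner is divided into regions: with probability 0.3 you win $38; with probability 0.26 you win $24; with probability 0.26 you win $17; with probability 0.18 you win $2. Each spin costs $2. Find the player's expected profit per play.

20.42

E[payout] = 38·0.3 + 24·0.26 + 17·0.26 + 2·0.18
 = 11.4 + 6.24 + 4.42 + 0.36
 = 22.42
Net = 22.42 - 2 = 20.42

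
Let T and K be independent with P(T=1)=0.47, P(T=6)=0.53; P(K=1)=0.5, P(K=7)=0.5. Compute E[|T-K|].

3

E[|T-K|] = Σ_t Σ_k |t-k| · P(T=t)P(K=k)
 = 0·0.235 + 6·0.235 + 5·0.265 + 1·0.265
 = 0 + 1.41 + 1.325 + 0.265
 = 3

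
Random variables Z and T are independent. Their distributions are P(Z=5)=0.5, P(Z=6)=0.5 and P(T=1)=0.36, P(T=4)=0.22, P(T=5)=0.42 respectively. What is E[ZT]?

18.37

E[ZT] = Σ_z Σ_t zt · P(Z=z)P(T=t)
 = 5·0.18 + 20·0.11 + 25·0.21 + 6·0.18 + 24·0.11 + 30·0.21
 = 0.9 + 2.2 + 5.25 + 1.08 + 2.64 + 6.3
 = 18.37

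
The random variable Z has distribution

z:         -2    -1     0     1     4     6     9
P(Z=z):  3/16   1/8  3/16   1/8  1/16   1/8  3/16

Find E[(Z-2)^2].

E[(Z-2)^2] = Σ (z-2)^2·P(Z=z)
 = 16·3/16 + 9·1/8 + 4·3/16 + 1·1/8 + 4·1/16 + 16·1/8 + 49·3/16
 = 3 + 9/8 + 3/4 + 1/8 + 1/4 + 2 + 147/16
 = 263/16

16.4375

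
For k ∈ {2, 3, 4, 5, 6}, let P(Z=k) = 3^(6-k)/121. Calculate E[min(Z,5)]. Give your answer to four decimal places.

E[min(Z,5)] = Σ min(z,5)·P(Z=z)
 = 2·81/121 + 3·27/121 + 4·9/121 + 5·3/121 + 5·1/121
 = 162/121 + 81/121 + 36/121 + 15/121 + 5/121
 = 299/121

2.4711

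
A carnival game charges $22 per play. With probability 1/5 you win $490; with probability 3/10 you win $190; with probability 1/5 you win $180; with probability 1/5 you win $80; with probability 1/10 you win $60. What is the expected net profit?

191

E[payout] = 490·1/5 + 190·3/10 + 180·1/5 + 80·1/5 + 60·1/10
 = 98 + 57 + 36 + 16 + 6
 = 213
Net = 213 - 22 = 191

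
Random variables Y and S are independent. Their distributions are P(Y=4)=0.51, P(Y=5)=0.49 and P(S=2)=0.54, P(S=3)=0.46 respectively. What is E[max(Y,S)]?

4.49

E[max(Y,S)] = Σ_y Σ_s max(y,s) · P(Y=y)P(S=s)
 = 4·0.2754 + 4·0.2346 + 5·0.2646 + 5·0.2254
 = 1.1016 + 0.9384 + 1.323 + 1.127
 = 4.49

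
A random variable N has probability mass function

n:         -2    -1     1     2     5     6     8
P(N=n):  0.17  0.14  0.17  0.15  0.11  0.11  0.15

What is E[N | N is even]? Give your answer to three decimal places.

P(N is even) = 0.17 + 0.15 + 0.11 + 0.15 = 0.58.
E[N | N is even] = [(-2)·0.17 + 2·0.15 + 6·0.11 + 8·0.15] / 0.58
 = 1.82 / 0.58
 = 91/29

3.138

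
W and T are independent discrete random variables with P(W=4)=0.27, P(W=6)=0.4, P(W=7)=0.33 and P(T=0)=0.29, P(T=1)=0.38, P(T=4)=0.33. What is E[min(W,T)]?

1.7

E[min(W,T)] = Σ_w Σ_t min(w,t) · P(W=w)P(T=t)
 = 0·0.0783 + 1·0.1026 + 4·0.0891 + 0·0.116 + 1·0.152 + 4·0.132 + 0·0.0957 + 1·0.1254 + 4·0.1089
 = 0 + 0.1026 + 0.3564 + 0 + 0.152 + 0.528 + 0 + 0.1254 + 0.4356
 = 1.7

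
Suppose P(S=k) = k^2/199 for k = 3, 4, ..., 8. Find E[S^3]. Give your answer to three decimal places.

310.266

E[S^3] = Σ s^3·P(S=s)
 = 27·9/199 + 64·16/199 + 125·25/199 + 216·36/199 + 343·49/199 + 512·64/199
 = 243/199 + 1024/199 + 3125/199 + 7776/199 + 16807/199 + 32768/199
 = 61743/199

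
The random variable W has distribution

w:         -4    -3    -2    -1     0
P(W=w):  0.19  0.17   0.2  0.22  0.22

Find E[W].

-1.89

E[W] = Σ w·P(W=w)
 = (-4)·0.19 + (-3)·0.17 + (-2)·0.2 + (-1)·0.22 + 0·0.22
 = (-0.76) + (-0.51) + (-0.4) + (-0.22) + 0
 = -1.89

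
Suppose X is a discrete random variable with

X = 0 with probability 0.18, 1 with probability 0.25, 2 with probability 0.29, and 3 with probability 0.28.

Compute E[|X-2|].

0.89

E[|X-2|] = Σ |x-2|·P(X=x)
 = 2·0.18 + 1·0.25 + 0·0.29 + 1·0.28
 = 0.36 + 0.25 + 0 + 0.28
 = 0.89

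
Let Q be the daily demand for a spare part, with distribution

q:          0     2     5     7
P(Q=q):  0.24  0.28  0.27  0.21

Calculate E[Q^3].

E[Q^3] = Σ q^3·P(Q=q)
 = 0·0.24 + 8·0.28 + 125·0.27 + 343·0.21
 = 0 + 2.24 + 33.75 + 72.03
 = 108.02

108.02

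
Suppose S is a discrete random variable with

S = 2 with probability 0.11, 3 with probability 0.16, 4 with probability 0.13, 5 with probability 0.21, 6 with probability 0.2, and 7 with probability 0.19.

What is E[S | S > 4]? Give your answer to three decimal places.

P(S > 4) = 0.21 + 0.2 + 0.19 = 0.6.
E[S | S > 4] = [5·0.21 + 6·0.2 + 7·0.19] / 0.6
 = 3.58 / 0.6
 = 179/30

5.967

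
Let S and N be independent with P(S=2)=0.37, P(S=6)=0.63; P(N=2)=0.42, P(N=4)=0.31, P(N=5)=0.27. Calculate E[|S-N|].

2.1482

E[|S-N|] = Σ_s Σ_n |s-n| · P(S=s)P(N=n)
 = 0·0.1554 + 2·0.1147 + 3·0.0999 + 4·0.2646 + 2·0.1953 + 1·0.1701
 = 0 + 0.2294 + 0.2997 + 1.0584 + 0.3906 + 0.1701
 = 2.1482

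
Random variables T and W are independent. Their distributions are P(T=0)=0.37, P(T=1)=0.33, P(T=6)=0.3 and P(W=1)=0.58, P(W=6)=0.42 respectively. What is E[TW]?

E[TW] = Σ_t Σ_w tw · P(T=t)P(W=w)
 = 0·0.2146 + 0·0.1554 + 1·0.1914 + 6·0.1386 + 6·0.174 + 36·0.126
 = 0 + 0 + 0.1914 + 0.8316 + 1.044 + 4.536
 = 6.603

6.603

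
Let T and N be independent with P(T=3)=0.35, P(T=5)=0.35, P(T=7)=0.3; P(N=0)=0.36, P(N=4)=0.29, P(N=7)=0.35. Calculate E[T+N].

E[T+N] = Σ_t Σ_n (t+n) · P(T=t)P(N=n)
 = 3·0.126 + 7·0.1015 + 10·0.1225 + 5·0.126 + 9·0.1015 + 12·0.1225 + 7·0.108 + 11·0.087 + 14·0.105
 = 0.378 + 0.7105 + 1.225 + 0.63 + 0.9135 + 1.47 + 0.756 + 0.957 + 1.47
 = 8.51

8.51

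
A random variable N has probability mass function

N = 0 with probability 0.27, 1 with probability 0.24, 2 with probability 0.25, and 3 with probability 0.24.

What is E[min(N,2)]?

E[min(N,2)] = Σ min(n,2)·P(N=n)
 = 0·0.27 + 1·0.24 + 2·0.25 + 2·0.24
 = 0 + 0.24 + 0.5 + 0.48
 = 1.22

1.22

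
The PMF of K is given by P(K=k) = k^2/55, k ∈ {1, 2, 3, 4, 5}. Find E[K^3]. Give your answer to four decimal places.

80.4545

E[K^3] = Σ k^3·P(K=k)
 = 1·1/55 + 8·4/55 + 27·9/55 + 64·16/55 + 125·5/11
 = 1/55 + 32/55 + 243/55 + 1024/55 + 625/11
 = 885/11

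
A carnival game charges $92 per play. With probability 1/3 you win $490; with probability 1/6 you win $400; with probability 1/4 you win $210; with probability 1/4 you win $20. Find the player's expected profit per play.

195.5

E[payout] = 490·1/3 + 400·1/6 + 210·1/4 + 20·1/4
 = 490/3 + 200/3 + 105/2 + 5
 = 575/2
Net = 575/2 - 92 = 391/2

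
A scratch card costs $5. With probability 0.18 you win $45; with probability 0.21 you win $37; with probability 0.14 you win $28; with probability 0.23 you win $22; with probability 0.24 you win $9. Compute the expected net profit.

E[payout] = 45·0.18 + 37·0.21 + 28·0.14 + 22·0.23 + 9·0.24
 = 8.1 + 7.77 + 3.92 + 5.06 + 2.16
 = 27.01
Net = 27.01 - 5 = 22.01

22.01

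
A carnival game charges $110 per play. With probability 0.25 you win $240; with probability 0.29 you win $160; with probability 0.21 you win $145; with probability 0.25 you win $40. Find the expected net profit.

E[payout] = 240·0.25 + 160·0.29 + 145·0.21 + 40·0.25
 = 60 + 46.4 + 30.45 + 10
 = 146.85
Net = 146.85 - 110 = 36.85

36.85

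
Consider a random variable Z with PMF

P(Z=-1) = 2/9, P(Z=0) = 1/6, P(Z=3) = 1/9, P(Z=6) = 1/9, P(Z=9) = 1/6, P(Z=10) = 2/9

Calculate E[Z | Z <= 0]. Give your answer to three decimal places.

P(Z <= 0) = 2/9 + 1/6 = 7/18.
E[Z | Z <= 0] = [(-1)·2/9 + 0·1/6] / (7/18)
 = -2/9 / (7/18)
 = -4/7

-0.571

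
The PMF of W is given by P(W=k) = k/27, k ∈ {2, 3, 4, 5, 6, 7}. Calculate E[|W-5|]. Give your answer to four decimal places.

E[|W-5|] = Σ |w-5|·P(W=w)
 = 3·2/27 + 2·1/9 + 1·4/27 + 0·5/27 + 1·2/9 + 2·7/27
 = 2/9 + 2/9 + 4/27 + 0 + 2/9 + 14/27
 = 4/3

1.3333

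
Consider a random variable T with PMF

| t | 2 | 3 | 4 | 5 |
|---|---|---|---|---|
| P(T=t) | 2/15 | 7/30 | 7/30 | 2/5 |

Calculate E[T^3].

72.3

E[T^3] = Σ t^3·P(T=t)
 = 8·2/15 + 27·7/30 + 64·7/30 + 125·2/5
 = 16/15 + 63/10 + 224/15 + 50
 = 723/10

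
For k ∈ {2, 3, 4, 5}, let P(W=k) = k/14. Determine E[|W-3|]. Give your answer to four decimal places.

1.1429

E[|W-3|] = Σ |w-3|·P(W=w)
 = 1·1/7 + 0·3/14 + 1·2/7 + 2·5/14
 = 1/7 + 0 + 2/7 + 5/7
 = 8/7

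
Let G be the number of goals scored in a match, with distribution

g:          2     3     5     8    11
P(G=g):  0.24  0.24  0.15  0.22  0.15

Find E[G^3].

339.44

E[G^3] = Σ g^3·P(G=g)
 = 8·0.24 + 27·0.24 + 125·0.15 + 512·0.22 + 1331·0.15
 = 1.92 + 6.48 + 18.75 + 112.64 + 199.65
 = 339.44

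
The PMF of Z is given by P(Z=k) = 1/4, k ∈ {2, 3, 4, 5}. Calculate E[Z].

3.5

E[Z] = Σ z·P(Z=z)
 = 2·1/4 + 3·1/4 + 4·1/4 + 5·1/4
 = 1/2 + 3/4 + 1 + 5/4
 = 7/2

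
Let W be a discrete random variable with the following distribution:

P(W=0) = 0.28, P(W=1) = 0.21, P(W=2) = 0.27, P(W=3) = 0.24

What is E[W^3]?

8.85

E[W^3] = Σ w^3·P(W=w)
 = 0·0.28 + 1·0.21 + 8·0.27 + 27·0.24
 = 0 + 0.21 + 2.16 + 6.48
 = 8.85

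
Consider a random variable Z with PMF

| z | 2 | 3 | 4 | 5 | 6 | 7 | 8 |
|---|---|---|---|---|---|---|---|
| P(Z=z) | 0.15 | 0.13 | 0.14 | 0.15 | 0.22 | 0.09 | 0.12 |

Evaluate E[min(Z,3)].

E[min(Z,3)] = Σ min(z,3)·P(Z=z)
 = 2·0.15 + 3·0.13 + 3·0.14 + 3·0.15 + 3·0.22 + 3·0.09 + 3·0.12
 = 0.3 + 0.39 + 0.42 + 0.45 + 0.66 + 0.27 + 0.36
 = 2.85

2.85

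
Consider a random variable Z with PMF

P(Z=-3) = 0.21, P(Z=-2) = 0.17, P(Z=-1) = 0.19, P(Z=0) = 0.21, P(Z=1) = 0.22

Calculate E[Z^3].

-7

E[Z^3] = Σ z^3·P(Z=z)
 = (-27)·0.21 + (-8)·0.17 + (-1)·0.19 + 0·0.21 + 1·0.22
 = (-5.67) + (-1.36) + (-0.19) + 0 + 0.22
 = -7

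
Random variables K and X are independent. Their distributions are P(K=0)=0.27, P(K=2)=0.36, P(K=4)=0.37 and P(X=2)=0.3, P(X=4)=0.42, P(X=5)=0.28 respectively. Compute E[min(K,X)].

E[min(K,X)] = Σ_k Σ_x min(k,x) · P(K=k)P(X=x)
 = 0·0.081 + 0·0.1134 + 0·0.0756 + 2·0.108 + 2·0.1512 + 2·0.1008 + 2·0.111 + 4·0.1554 + 4·0.1036
 = 0 + 0 + 0 + 0.216 + 0.3024 + 0.2016 + 0.222 + 0.6216 + 0.4144
 = 1.978

1.978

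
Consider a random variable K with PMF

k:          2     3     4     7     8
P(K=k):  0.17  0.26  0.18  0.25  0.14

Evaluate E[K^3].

E[K^3] = Σ k^3·P(K=k)
 = 8·0.17 + 27·0.26 + 64·0.18 + 343·0.25 + 512·0.14
 = 1.36 + 7.02 + 11.52 + 85.75 + 71.68
 = 177.33

177.33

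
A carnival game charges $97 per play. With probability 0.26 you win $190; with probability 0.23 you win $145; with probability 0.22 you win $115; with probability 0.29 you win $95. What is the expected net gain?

38.6

E[payout] = 190·0.26 + 145·0.23 + 115·0.22 + 95·0.29
 = 49.4 + 33.35 + 25.3 + 27.55
 = 135.6
Net = 135.6 - 97 = 38.6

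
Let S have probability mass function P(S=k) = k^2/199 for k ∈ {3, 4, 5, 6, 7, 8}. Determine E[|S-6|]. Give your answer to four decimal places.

1.3116

E[|S-6|] = Σ |s-6|·P(S=s)
 = 3·9/199 + 2·16/199 + 1·25/199 + 0·36/199 + 1·49/199 + 2·64/199
 = 27/199 + 32/199 + 25/199 + 0 + 49/199 + 128/199
 = 261/199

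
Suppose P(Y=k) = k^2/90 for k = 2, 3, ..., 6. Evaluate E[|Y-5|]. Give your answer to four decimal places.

0.9111

E[|Y-5|] = Σ |y-5|·P(Y=y)
 = 3·2/45 + 2·1/10 + 1·8/45 + 0·5/18 + 1·2/5
 = 2/15 + 1/5 + 8/45 + 0 + 2/5
 = 41/45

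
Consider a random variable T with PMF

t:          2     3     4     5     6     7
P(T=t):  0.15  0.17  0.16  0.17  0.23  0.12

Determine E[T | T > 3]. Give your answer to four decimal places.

5.4559

P(T > 3) = 0.16 + 0.17 + 0.23 + 0.12 = 0.68.
E[T | T > 3] = [4·0.16 + 5·0.17 + 6·0.23 + 7·0.12] / 0.68
 = 3.71 / 0.68
 = 371/68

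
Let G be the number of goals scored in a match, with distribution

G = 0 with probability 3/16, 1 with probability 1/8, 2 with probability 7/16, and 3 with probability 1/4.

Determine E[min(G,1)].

E[min(G,1)] = Σ min(g,1)·P(G=g)
 = 0·3/16 + 1·1/8 + 1·7/16 + 1·1/4
 = 0 + 1/8 + 7/16 + 1/4
 = 13/16

0.8125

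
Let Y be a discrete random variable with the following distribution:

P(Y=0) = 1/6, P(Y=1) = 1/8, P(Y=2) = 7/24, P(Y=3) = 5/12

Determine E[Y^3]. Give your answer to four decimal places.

E[Y^3] = Σ y^3·P(Y=y)
 = 0·1/6 + 1·1/8 + 8·7/24 + 27·5/12
 = 0 + 1/8 + 7/3 + 45/4
 = 329/24

13.7083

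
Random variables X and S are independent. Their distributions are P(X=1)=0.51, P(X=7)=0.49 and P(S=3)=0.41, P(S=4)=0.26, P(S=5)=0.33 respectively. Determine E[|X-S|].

E[|X-S|] = Σ_x Σ_s |x-s| · P(X=x)P(S=s)
 = 2·0.2091 + 3·0.1326 + 4·0.1683 + 4·0.2009 + 3·0.1274 + 2·0.1617
 = 0.4182 + 0.3978 + 0.6732 + 0.8036 + 0.3822 + 0.3234
 = 2.9984

2.9984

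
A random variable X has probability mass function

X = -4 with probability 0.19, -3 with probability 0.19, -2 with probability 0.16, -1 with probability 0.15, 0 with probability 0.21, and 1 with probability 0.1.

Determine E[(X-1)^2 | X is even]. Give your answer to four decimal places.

11.4286

P(X is even) = 0.19 + 0.16 + 0.21 = 0.56.
E[(X-1)^2 | X is even] = [25·0.19 + 9·0.16 + 1·0.21] / 0.56
 = 6.4 / 0.56
 = 80/7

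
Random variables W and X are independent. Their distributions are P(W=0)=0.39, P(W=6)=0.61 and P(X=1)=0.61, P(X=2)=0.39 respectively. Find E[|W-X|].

3.3542

E[|W-X|] = Σ_w Σ_x |w-x| · P(W=w)P(X=x)
 = 1·0.2379 + 2·0.1521 + 5·0.3721 + 4·0.2379
 = 0.2379 + 0.3042 + 1.8605 + 0.9516
 = 3.3542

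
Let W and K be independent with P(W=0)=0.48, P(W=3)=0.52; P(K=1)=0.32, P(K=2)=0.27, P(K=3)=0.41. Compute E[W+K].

E[W+K] = Σ_w Σ_k (w+k) · P(W=w)P(K=k)
 = 1·0.1536 + 2·0.1296 + 3·0.1968 + 4·0.1664 + 5·0.1404 + 6·0.2132
 = 0.1536 + 0.2592 + 0.5904 + 0.6656 + 0.702 + 1.2792
 = 3.65

3.65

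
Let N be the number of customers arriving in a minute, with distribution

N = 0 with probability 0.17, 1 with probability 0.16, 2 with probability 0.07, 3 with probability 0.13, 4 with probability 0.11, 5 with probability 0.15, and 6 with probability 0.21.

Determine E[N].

3.14

E[N] = Σ n·P(N=n)
 = 0·0.17 + 1·0.16 + 2·0.07 + 3·0.13 + 4·0.11 + 5·0.15 + 6·0.21
 = 0 + 0.16 + 0.14 + 0.39 + 0.44 + 0.75 + 1.26
 = 3.14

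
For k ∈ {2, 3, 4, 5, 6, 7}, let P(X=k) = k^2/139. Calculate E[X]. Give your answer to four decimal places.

E[X] = Σ x·P(X=x)
 = 2·4/139 + 3·9/139 + 4·16/139 + 5·25/139 + 6·36/139 + 7·49/139
 = 8/139 + 27/139 + 64/139 + 125/139 + 216/139 + 343/139
 = 783/139

5.6331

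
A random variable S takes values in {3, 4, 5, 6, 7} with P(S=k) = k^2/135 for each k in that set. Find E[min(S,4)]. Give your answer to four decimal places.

E[min(S,4)] = Σ min(s,4)·P(S=s)
 = 3·1/15 + 4·16/135 + 4·5/27 + 4·4/15 + 4·49/135
 = 1/5 + 64/135 + 20/27 + 16/15 + 196/135
 = 59/15

3.9333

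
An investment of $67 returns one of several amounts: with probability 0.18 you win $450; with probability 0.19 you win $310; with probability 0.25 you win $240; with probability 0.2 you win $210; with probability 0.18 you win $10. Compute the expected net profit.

176.7

E[payout] = 450·0.18 + 310·0.19 + 240·0.25 + 210·0.2 + 10·0.18
 = 81 + 58.9 + 60 + 42 + 1.8
 = 243.7
Net = 243.7 - 67 = 176.7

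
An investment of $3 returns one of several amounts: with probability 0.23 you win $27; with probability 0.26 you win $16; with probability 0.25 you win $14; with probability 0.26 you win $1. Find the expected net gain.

11.13

E[payout] = 27·0.23 + 16·0.26 + 14·0.25 + 1·0.26
 = 6.21 + 4.16 + 3.5 + 0.26
 = 14.13
Net = 14.13 - 3 = 11.13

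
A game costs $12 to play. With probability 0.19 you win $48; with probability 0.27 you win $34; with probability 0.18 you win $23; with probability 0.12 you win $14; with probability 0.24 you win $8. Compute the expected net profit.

E[payout] = 48·0.19 + 34·0.27 + 23·0.18 + 14·0.12 + 8·0.24
 = 9.12 + 9.18 + 4.14 + 1.68 + 1.92
 = 26.04
Net = 26.04 - 12 = 14.04

14.04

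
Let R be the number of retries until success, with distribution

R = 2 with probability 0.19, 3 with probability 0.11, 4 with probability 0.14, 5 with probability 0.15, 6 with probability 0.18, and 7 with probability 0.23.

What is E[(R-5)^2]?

3.39

E[(R-5)^2] = Σ (r-5)^2·P(R=r)
 = 9·0.19 + 4·0.11 + 1·0.14 + 0·0.15 + 1·0.18 + 4·0.23
 = 1.71 + 0.44 + 0.14 + 0 + 0.18 + 0.92
 = 3.39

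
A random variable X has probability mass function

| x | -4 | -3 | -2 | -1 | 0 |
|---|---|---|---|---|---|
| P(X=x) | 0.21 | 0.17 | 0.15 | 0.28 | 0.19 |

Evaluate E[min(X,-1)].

-2.12

E[min(X,-1)] = Σ min(x,-1)·P(X=x)
 = (-4)·0.21 + (-3)·0.17 + (-2)·0.15 + (-1)·0.28 + (-1)·0.19
 = (-0.84) + (-0.51) + (-0.3) + (-0.28) + (-0.19)
 = -2.12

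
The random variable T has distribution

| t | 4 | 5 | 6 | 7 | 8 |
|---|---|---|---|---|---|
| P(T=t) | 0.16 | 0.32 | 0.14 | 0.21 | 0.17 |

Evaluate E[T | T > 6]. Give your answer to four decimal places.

P(T > 6) = 0.21 + 0.17 = 0.38.
E[T | T > 6] = [7·0.21 + 8·0.17] / 0.38
 = 2.83 / 0.38
 = 283/38

7.4474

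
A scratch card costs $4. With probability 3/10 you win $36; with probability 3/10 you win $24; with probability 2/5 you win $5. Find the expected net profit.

E[payout] = 36·3/10 + 24·3/10 + 5·2/5
 = 54/5 + 36/5 + 2
 = 20
Net = 20 - 4 = 16

16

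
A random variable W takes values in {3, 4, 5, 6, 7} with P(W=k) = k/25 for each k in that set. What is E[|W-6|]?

E[|W-6|] = Σ |w-6|·P(W=w)
 = 3·3/25 + 2·4/25 + 1·1/5 + 0·6/25 + 1·7/25
 = 9/25 + 8/25 + 1/5 + 0 + 7/25
 = 29/25

1.16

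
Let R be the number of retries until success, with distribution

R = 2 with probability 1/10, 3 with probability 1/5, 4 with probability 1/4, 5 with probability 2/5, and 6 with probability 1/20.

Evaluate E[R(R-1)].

E[R(R-1)] = Σ r(r-1)·P(R=r)
 = 2·1/10 + 6·1/5 + 12·1/4 + 20·2/5 + 30·1/20
 = 1/5 + 6/5 + 3 + 8 + 3/2
 = 139/10

13.9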